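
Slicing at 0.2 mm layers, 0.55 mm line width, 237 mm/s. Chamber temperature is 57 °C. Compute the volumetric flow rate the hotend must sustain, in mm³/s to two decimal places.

26.07

Bead cross-section = 0.2 × 0.55 = 0.11 mm².
Q = v·A = 237 × 0.11 = 26.07 mm³/s.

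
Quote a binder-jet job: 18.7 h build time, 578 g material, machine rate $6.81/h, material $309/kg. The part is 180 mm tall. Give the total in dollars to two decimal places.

$305.95

Time charge: 6.81 × 18.7 → $127.347.
Material charge = 309 × 578/1000, so $178.602.
Job cost: 127.347 + 178.602 = 305.949 ≈ $305.95.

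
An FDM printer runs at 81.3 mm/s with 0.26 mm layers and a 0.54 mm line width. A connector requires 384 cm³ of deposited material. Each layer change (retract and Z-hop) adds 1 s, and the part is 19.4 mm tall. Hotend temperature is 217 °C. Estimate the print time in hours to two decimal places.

Extrusion cross-section = 0.26 × 0.54 = 0.1404 mm².
Path length: 384000 mm³ / 0.1404 mm² → 2735042.7 mm.
Extrusion time: 2735042.7 / 81.3 → 33641.4 s.
Layer count = ceil(19.4 / 0.26) = 75.
Z-hop total = 75 × 1 = 75 s.
Altogether 33641.4 + 75 = 33716.4 s, i.e. 9.37 hours.

9.37 hours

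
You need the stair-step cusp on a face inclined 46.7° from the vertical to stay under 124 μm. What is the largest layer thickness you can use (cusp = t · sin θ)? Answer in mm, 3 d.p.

0.170 mm

Layer height = cusp / sin(46.7°) = 0.124 / 0.7278 = 0.170 mm.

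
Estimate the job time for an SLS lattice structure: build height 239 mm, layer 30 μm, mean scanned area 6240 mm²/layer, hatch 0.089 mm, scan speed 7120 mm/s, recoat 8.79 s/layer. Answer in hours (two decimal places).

41.25 hours

Number of layers: 239 / 0.03 → 7967 (rounded up).
Hatch length per layer = 6240 / 0.089, so 70112.4 mm.
Scan time per layer: 70112.4 / 7120 → 9.8472 s.
Time per layer = 9.8472 + 8.79, so 18.6372 s.
Build time = 7967 × 18.6372 = 148482.5724 s = 41.25 hours.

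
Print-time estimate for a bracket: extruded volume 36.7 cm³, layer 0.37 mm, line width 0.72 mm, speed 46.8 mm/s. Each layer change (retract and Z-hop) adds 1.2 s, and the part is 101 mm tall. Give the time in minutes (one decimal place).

54.5 minutes

Line area: 0.37 × 0.72 → 0.2664 mm².
Path length: 36700 mm³ / 0.2664 mm² → 137762.8 mm.
Print-move time = 137762.8 / 46.8 = 2943.6 s.
Number of layers: 101 / 0.37 → 273 (rounded up).
Non-print overhead: 273 × 1.2 → 327.6 s.
Total = 2943.6 + 327.6 = 3271.2 s = 54.5 minutes.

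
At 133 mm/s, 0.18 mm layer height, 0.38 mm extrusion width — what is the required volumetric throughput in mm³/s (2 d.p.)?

9.10

A = 0.18 × 0.38, so 0.0684 mm².
Q = v·A = 133 × 0.0684 = 9.10 mm³/s.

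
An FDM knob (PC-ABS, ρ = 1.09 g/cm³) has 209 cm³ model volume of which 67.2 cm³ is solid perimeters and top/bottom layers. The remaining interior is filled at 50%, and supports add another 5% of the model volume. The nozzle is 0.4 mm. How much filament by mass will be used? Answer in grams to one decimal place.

Interior volume: 209 − 67.2 → 141.8 cm³.
Infill deposited = 0.50 × 141.8, so 70.9 cm³.
Support = 0.05 × 209, so 10.45 cm³.
Total extruded = 67.2 + 70.9 + 10.45, so 148.55 cm³.
Mass = 148.55 × 1.09 = 161.9195 g.

161.9 g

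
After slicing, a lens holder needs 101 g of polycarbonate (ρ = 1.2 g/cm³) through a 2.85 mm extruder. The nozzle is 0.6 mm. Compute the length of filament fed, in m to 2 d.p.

Extruded volume: 101/1.2 = 84.1667 cm³ (84166.7 mm³).
Cross-section of 2.85 mm filament: π·(2.85/2)² = 6.3794 mm².
Length = 84166.7 / 6.3794 = 13193.51 mm = 13.19 m.

13.19 m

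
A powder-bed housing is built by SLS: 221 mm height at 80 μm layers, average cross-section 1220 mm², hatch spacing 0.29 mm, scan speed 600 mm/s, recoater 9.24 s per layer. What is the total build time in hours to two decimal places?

Layers = ⌈221/0.08⌉ = 2763.
Scan path per layer: 1220 / 0.29 → 4206.9 mm.
Laser time per layer: 4206.9 / 600 → 7.0115 s.
Per-layer time = 7.0115 + 9.24, so 16.2515 s.
Build time = 2763 × 16.2515 = 44902.8945 s = 12.47 hours.

12.47 hours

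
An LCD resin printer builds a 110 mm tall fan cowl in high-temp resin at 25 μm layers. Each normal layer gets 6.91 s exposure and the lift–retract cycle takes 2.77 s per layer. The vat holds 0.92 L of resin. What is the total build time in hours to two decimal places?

11.83 hours

Number of layers: 110 / 0.025 → 4400 (rounded up).
Cycle time = 6.91 + 2.77, so 9.68 s.
Build time: 4400 × 9.68 s = 42592 s, i.e. 11.83 hours.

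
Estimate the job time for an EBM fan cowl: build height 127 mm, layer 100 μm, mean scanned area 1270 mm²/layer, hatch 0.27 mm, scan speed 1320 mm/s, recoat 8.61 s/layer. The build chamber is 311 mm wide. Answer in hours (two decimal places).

Layer count = ceil(127 / 0.1) = 1270.
Hatch length per layer = 1270 / 0.27 = 4703.7 mm.
Beam time per layer = 4703.7 / 1320 = 3.5634 s.
Time per layer = 3.5634 + 8.61, so 12.1734 s.
Total: 1270 × 12.1734 s = 15460.218 s → 4.29 hours.

4.29 hours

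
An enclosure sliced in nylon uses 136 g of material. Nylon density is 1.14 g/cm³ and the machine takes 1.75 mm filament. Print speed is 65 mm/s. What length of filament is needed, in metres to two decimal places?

Volume = 136 g / 1.14 g·cm⁻³ = 119.2982 cm³ = 119298.2 mm³.
Cross-section of 1.75 mm filament: π·(1.75/2)² = 2.4053 mm².
L = V/A = 119298.2/2.4053 = 49598.05 mm → 49.60 m.

49.60 m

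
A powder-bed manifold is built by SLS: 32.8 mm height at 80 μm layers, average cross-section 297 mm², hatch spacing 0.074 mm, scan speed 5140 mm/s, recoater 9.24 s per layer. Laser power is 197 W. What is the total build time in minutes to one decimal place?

Layer count = ceil(32.8 / 0.08) = 410.
Scan path per layer = 297 / 0.074, so 4013.5 mm.
Laser time per layer = 4013.5 / 5140, so 0.7808 s.
Per-layer time = 0.7808 + 9.24 = 10.0208 s.
410 layers × 10.0208 s/layer = 4108.528 s, i.e. 68.5 minutes.

68.5 minutes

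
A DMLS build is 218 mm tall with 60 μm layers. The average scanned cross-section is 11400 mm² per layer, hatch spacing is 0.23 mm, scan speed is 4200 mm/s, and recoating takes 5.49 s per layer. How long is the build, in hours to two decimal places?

17.45 hours

Layer count = ceil(218 / 0.06) = 3634.
Hatch length per layer = 11400 / 0.23, so 49565.2 mm.
Scan time per layer = 49565.2 / 4200 = 11.8012 s.
Per-layer time = 11.8012 + 5.49 = 17.2912 s.
Total: 3634 × 17.2912 s = 62836.2208 s → 17.45 hours.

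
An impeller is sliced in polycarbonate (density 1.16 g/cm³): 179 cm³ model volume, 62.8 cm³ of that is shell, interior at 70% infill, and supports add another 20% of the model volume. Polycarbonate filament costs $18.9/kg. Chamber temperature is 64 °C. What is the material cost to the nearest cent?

$3.95

Infill region = 179 − 62.8 = 116.2 cm³.
Infill volume: 0.70 × 116.2 → 81.34 cm³.
Support = 0.20 × 179, so 35.8 cm³.
Total printed volume = 62.8 + 81.34 + 35.8, so 179.94 cm³.
Mass = 179.94 × 1.16, so 208.7304 g.
At $18.9/kg: 208.7304/1000 × 18.9 = $3.95.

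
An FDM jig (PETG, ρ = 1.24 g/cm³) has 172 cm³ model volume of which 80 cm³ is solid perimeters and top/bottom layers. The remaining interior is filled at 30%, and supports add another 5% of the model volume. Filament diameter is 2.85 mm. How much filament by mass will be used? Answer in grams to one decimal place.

Infill region: 172 − 80 → 92 cm³.
Deposited infill = 0.30 × 92, so 27.6 cm³.
Support: 0.05 × 172 → 8.6 cm³.
Deposited volume = 80 + 27.6 + 8.6 = 116.2 cm³.
Mass = 116.2 × 1.24 = 144.088 g.

144.1 g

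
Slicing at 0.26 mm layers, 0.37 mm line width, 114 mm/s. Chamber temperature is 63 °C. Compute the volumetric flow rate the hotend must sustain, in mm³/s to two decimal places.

10.97

A = 0.26 × 0.37, so 0.0962 mm².
Volumetric flow = 114 × 0.0962 = 10.97 mm³/s.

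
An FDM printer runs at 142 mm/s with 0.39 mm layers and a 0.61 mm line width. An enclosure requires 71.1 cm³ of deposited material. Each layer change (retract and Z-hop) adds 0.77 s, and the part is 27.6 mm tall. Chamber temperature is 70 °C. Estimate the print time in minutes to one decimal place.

Bead cross-section = 0.39 × 0.61 = 0.2379 mm².
Toolpath length = 71.1 cm³ / 0.2379 mm² = 71100 / 0.2379 = 298865.1 mm.
Extrusion time: 298865.1 / 142 → 2104.7 s.
Layers = ⌈27.6/0.39⌉ = 71.
Layer-change overhead = 71 × 0.77, so 54.67 s.
Altogether 2104.7 + 54.67 = 2159.37 s, i.e. 36.0 minutes.

36.0 minutes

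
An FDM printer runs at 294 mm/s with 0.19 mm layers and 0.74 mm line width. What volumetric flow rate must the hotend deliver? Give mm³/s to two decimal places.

41.34

Extrusion cross-section = 0.19 × 0.74 = 0.1406 mm².
Volumetric flow = 294 × 0.1406 = 41.34 mm³/s.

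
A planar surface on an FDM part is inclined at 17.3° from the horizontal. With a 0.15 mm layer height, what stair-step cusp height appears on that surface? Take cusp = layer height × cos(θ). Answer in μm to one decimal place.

cos(17.3°) = 0.9548, so cusp = 0.15 × 0.9548 = 0.14322 mm → 143.2 μm.

143.2 μm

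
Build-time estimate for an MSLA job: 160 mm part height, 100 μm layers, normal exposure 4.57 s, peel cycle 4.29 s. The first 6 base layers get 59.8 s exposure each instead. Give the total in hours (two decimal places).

4.03 hours

Layer count = ceil(160 / 0.1) = 1600.
Base layers = 6 × (59.8 + 4.29), so 384.54 s.
Normal layers = 1594 × (4.57 + 4.29) = 14122.84 s.
Total = 384.54 + 14122.84 = 14507.38 s = 4.03 hours.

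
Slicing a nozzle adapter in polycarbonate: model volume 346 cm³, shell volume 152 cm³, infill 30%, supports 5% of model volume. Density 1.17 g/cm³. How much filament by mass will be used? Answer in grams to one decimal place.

266.2 g

Infill region = 346 − 152 = 194 cm³.
Infill deposited = 0.30 × 194 = 58.2 cm³.
Support: 0.05 × 346 → 17.3 cm³.
Total printed volume = 152 + 58.2 + 17.3, so 227.5 cm³.
Mass = 227.5 × 1.17, so 266.175 g.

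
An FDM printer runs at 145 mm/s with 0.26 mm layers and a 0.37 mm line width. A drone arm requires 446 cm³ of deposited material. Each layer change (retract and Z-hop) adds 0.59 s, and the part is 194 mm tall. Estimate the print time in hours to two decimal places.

Bead cross-section = 0.26 × 0.37, so 0.0962 mm².
Path length: 446000 mm³ / 0.0962 mm² → 4636174.6 mm.
Extrusion time = 4636174.6 / 145 = 31973.6 s.
Number of layers: 194 / 0.26 → 747 (rounded up).
Non-print overhead: 747 × 0.59 → 440.73 s.
Total = 31973.6 + 440.73 = 32414.33 s = 9.00 hours.

9.00 hours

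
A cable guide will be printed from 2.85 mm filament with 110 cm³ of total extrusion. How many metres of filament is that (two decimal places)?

Filament cross-section = π × (2.85/2)² = 6.3794 mm².
L = 110000 mm³ / 6.3794 mm² = 17243 mm, i.e. 17.24 m.

17.24 m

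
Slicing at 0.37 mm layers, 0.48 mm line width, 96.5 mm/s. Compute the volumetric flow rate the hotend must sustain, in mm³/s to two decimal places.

Extrusion cross-section: 0.37 × 0.48 → 0.1776 mm².
Volumetric flow = 96.5 × 0.1776 = 17.14 mm³/s.

17.14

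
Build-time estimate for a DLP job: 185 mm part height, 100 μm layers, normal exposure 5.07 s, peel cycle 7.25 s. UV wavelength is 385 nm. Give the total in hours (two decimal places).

Layer count = ceil(185 / 0.1) = 1850.
Each layer takes = 5.07 + 7.25, so 12.32 s.
Build time: 1850 × 12.32 s = 22792 s, i.e. 6.33 hours.

6.33 hours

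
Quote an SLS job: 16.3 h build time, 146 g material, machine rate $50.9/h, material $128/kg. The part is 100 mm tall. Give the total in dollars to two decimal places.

$848.36

Machine cost = 50.9 × 16.3, so $829.67.
Material cost = 128 × 146/1000, so $18.688.
Total = 829.67 + 18.688 = 848.358 ≈ $848.36.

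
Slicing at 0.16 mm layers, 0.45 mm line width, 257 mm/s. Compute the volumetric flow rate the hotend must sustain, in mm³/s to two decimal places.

Extrusion cross-section = 0.16 × 0.45, so 0.072 mm².
Q = v·A = 257 × 0.072 = 18.50 mm³/s.

18.50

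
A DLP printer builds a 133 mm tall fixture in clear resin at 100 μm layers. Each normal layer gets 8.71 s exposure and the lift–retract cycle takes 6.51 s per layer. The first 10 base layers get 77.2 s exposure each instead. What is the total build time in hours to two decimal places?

5.81 hours

Layer count = ceil(133 / 0.1) = 1330.
Bottom layers = 10 × (77.2 + 6.51) = 837.1 s.
Regular layers = 1320 × (8.71 + 6.51), so 20090.4 s.
Sum: 837.1 + 20090.4 = 20927.5 s → 5.81 hours.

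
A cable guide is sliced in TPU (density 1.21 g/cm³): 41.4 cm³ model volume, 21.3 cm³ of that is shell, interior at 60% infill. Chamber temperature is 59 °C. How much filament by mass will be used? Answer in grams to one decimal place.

40.4 g

Volume inside the shell = 41.4 − 21.3, so 20.1 cm³.
Infill volume = 0.60 × 20.1 = 12.06 cm³.
Total printed volume = 21.3 + 12.06, so 33.36 cm³.
Mass: 33.36 × 1.21 → 40.3656 g.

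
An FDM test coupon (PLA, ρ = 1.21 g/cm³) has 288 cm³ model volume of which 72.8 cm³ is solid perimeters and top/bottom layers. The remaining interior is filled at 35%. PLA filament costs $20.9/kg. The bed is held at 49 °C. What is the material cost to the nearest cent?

$3.75

Interior volume: 288 − 72.8 → 215.2 cm³.
Infill volume = 0.35 × 215.2 = 75.32 cm³.
Deposited volume = 72.8 + 75.32, so 148.12 cm³.
Mass = 148.12 × 1.21, so 179.2252 g.
Cost = 179.2252 g / 1000 × $20.9/kg = $3.75.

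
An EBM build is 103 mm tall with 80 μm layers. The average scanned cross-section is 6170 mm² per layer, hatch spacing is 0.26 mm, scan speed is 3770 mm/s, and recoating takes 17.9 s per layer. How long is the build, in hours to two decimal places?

Layer count = ceil(103 / 0.08) = 1288.
Hatch length per layer = 6170 / 0.26, so 23730.8 mm.
Beam time per layer = 23730.8 / 3770 = 6.2946 s.
Per-layer time: 6.2946 + 17.9 → 24.1946 s.
Total: 1288 × 24.1946 s = 31162.6448 s → 8.66 hours.

8.66 hours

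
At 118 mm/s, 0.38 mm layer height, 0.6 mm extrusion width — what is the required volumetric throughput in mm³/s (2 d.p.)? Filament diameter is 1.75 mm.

Bead cross-section = 0.38 × 0.6 = 0.228 mm².
Volumetric flow = 118 × 0.228 = 26.90 mm³/s.

26.90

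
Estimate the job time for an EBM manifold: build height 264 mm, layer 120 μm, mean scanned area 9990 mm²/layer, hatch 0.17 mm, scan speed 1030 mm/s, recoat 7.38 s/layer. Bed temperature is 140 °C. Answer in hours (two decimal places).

Layer count = ceil(264 / 0.12) = 2200.
Hatch length per layer = 9990 / 0.17, so 58764.7 mm.
Scan time per layer = 58764.7 / 1030 = 57.0531 s.
Per-layer time = 57.0531 + 7.38 = 64.4331 s.
2200 layers × 64.4331 s/layer = 141752.82 s, i.e. 39.38 hours.

39.38 hours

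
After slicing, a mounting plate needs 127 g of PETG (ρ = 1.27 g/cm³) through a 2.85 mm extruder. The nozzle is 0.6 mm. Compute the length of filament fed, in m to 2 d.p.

Volume = 127 g / 1.27 g·cm⁻³ = 100 cm³ = 100000 mm³.
Cross-section of 2.85 mm filament: π·(2.85/2)² = 6.3794 mm².
Length = 100000 / 6.3794 = 15675.46 mm = 15.68 m.

15.68 m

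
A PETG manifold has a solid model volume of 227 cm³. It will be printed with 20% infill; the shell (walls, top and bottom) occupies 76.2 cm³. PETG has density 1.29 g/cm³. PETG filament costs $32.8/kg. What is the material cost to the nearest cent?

Infill region = 227 − 76.2, so 150.8 cm³.
Infill volume = 0.20 × 150.8, so 30.16 cm³.
Total printed volume: 76.2 + 30.16 → 106.36 cm³.
Mass = 106.36 × 1.29, so 137.2044 g.
At $32.8/kg: 137.2044/1000 × 32.8 = $4.50.

$4.50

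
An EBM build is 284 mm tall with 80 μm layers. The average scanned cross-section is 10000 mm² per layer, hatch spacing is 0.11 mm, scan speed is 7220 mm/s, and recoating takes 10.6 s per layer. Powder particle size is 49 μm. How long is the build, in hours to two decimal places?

Layer count = ceil(284 / 0.08) = 3550.
Per-layer scan distance = 10000 / 0.11 = 90909.1 mm.
Beam time per layer = 90909.1 / 7220 = 12.5913 s.
Per-layer time: 12.5913 + 10.6 → 23.1913 s.
Total: 3550 × 23.1913 s = 82329.115 s → 22.87 hours.

22.87 hours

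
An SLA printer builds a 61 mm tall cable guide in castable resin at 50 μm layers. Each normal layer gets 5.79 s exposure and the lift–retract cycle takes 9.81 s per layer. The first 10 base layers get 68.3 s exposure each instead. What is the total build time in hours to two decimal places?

Layer count = ceil(61 / 0.05) = 1220.
Base layers = 10 × (68.3 + 9.81) = 781.1 s.
Normal layers: 1210 × (5.79 + 9.81) → 18876 s.
Sum: 781.1 + 18876 = 19657.1 s → 5.46 hours.

5.46 hours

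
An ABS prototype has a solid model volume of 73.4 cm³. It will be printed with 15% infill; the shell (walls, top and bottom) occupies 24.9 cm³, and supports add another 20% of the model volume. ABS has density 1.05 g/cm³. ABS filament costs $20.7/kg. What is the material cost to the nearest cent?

Interior volume: 73.4 − 24.9 → 48.5 cm³.
Infill deposited: 0.15 × 48.5 → 7.275 cm³.
Support = 0.20 × 73.4 = 14.68 cm³.
Deposited volume = 24.9 + 7.275 + 14.68, so 46.855 cm³.
Mass = 46.855 × 1.05 = 49.19775 g.
Cost = 49.19775 g / 1000 × $20.7/kg = $1.02.

$1.02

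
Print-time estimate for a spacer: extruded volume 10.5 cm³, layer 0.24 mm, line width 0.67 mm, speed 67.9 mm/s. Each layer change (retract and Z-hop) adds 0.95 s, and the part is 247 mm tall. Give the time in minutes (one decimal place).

Extrusion cross-section = 0.24 × 0.67 = 0.1608 mm².
Path length: 10500 mm³ / 0.1608 mm² → 65298.5 mm.
Extrusion time: 65298.5 / 67.9 → 961.7 s.
Layer count = ceil(247 / 0.24) = 1030.
Layer-change overhead: 1030 × 0.95 → 978.5 s.
Altogether 961.7 + 978.5 = 1940.2 s, i.e. 32.3 minutes.

32.3 minutes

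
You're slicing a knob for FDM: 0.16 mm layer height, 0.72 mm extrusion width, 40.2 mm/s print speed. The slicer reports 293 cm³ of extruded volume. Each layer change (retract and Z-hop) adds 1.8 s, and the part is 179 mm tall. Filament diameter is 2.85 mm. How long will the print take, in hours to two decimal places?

18.13 hours

Bead cross-section = 0.16 × 0.72, so 0.1152 mm².
Toolpath length = 293 cm³ / 0.1152 mm² = 293000 / 0.1152 = 2543402.8 mm.
Print-move time: 2543402.8 / 40.2 → 63268.7 s.
Number of layers: 179 / 0.16 → 1119 (rounded up).
Z-hop total = 1119 × 1.8 = 2014.2 s.
Altogether 63268.7 + 2014.2 = 65282.9 s, i.e. 18.13 hours.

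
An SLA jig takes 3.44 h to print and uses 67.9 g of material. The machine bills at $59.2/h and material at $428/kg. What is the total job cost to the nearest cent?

$232.71

Machine cost = 59.2 × 3.44 = $203.648.
Material cost = 428 × 67.9/1000 = $29.0612.
Total = 203.648 + 29.0612 = 232.7092 ≈ $232.71.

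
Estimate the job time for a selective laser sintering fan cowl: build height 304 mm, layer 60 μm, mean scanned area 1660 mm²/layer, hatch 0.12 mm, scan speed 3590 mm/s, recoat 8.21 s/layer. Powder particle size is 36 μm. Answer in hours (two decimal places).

Layer count = ceil(304 / 0.06) = 5067.
Per-layer scan distance: 1660 / 0.12 → 13833.3 mm.
Per-layer scan time: 13833.3 / 3590 → 3.8533 s.
Time per layer = 3.8533 + 8.21 = 12.0633 s.
Total: 5067 × 12.0633 s = 61124.7411 s → 16.98 hours.

16.98 hours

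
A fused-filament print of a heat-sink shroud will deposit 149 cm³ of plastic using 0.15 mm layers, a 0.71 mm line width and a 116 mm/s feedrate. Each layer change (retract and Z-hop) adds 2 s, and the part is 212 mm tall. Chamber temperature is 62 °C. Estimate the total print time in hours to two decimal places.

4.14 hours

Bead cross-section = 0.15 × 0.71 = 0.1065 mm².
Path length: 149000 mm³ / 0.1065 mm² → 1399061 mm.
Extrusion time = 1399061 / 116, so 12060.9 s.
Layers = ⌈212/0.15⌉ = 1414.
Layer-change overhead = 1414 × 2, so 2828 s.
Total = 12060.9 + 2828 = 14888.9 s = 4.14 hours.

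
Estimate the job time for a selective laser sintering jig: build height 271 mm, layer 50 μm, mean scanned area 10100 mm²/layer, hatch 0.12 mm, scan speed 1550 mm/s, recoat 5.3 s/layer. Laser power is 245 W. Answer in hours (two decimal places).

89.73 hours

Number of layers: 271 / 0.05 → 5420 (rounded up).
Hatch length per layer = 10100 / 0.12 = 84166.7 mm.
Laser time per layer = 84166.7 / 1550, so 54.3011 s.
Layer cycle: 54.3011 + 5.3 → 59.6011 s.
Total: 5420 × 59.6011 s = 323037.962 s → 89.73 hours.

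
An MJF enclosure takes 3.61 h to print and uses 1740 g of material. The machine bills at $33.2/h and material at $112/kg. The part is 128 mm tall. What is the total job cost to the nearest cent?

$314.73

Time charge: 33.2 × 3.61 → $119.852.
Feedstock cost = 112 × 1740/1000, so $194.88.
Job cost: 119.852 + 194.88 = 314.732 ≈ $314.73.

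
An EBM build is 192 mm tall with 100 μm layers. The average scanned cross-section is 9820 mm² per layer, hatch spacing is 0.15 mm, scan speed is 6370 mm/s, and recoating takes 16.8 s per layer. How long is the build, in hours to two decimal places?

Layers = ⌈192/0.1⌉ = 1920.
Per-layer scan distance = 9820 / 0.15, so 65466.7 mm.
Scan time per layer = 65466.7 / 6370 = 10.2773 s.
Layer cycle: 10.2773 + 16.8 → 27.0773 s.
Total: 1920 × 27.0773 s = 51988.416 s → 14.44 hours.

14.44 hours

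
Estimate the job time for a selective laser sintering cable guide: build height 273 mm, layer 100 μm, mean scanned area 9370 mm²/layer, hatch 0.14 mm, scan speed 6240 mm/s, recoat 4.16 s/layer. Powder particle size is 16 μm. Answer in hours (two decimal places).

11.29 hours

Number of layers: 273 / 0.1 → 2730 (rounded up).
Per-layer scan distance = 9370 / 0.14, so 66928.6 mm.
Laser time per layer = 66928.6 / 6240, so 10.7257 s.
Layer cycle: 10.7257 + 4.16 → 14.8857 s.
2730 layers × 14.8857 s/layer = 40637.961 s, i.e. 11.29 hours.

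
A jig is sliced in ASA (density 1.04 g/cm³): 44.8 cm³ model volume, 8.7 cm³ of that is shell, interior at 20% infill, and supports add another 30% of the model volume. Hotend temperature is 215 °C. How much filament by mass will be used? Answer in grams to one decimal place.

Infill region = 44.8 − 8.7 = 36.1 cm³.
Infill volume: 0.20 × 36.1 → 7.22 cm³.
Support = 0.30 × 44.8, so 13.44 cm³.
Total extruded = 8.7 + 7.22 + 13.44 = 29.36 cm³.
Mass = 29.36 × 1.04 = 30.5344 g.

30.5 g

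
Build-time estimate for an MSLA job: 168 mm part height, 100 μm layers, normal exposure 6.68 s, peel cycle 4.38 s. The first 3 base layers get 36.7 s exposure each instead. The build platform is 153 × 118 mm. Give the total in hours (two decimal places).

Layer count = ceil(168 / 0.1) = 1680.
Burn-in layers: 3 × (36.7 + 4.38) → 123.24 s.
Regular layers = 1677 × (6.68 + 4.38), so 18547.62 s.
Total = 123.24 + 18547.62 = 18670.86 s = 5.19 hours.

5.19 hours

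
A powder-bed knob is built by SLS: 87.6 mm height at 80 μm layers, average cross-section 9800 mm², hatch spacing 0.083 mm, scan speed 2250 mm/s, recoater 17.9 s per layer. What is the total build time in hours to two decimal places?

21.41 hours

Layer count = ceil(87.6 / 0.08) = 1095.
Scan path per layer = 9800 / 0.083, so 118072.3 mm.
Laser time per layer: 118072.3 / 2250 → 52.4766 s.
Per-layer time = 52.4766 + 17.9, so 70.3766 s.
1095 layers × 70.3766 s/layer = 77062.377 s, i.e. 21.41 hours.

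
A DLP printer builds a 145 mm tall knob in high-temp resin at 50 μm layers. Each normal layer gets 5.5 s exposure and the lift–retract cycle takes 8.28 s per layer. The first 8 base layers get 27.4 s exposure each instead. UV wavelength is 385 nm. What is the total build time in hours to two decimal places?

Layer count = ceil(145 / 0.05) = 2900.
Burn-in layers: 8 × (27.4 + 8.28) → 285.44 s.
Normal layers = 2892 × (5.5 + 8.28), so 39851.76 s.
Total = 285.44 + 39851.76 = 40137.2 s = 11.15 hours.

11.15 hours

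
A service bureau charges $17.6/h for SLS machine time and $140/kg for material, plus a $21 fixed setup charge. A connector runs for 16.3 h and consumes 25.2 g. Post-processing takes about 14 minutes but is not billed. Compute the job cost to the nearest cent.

$311.41

Time charge = 17.6 × 16.3, so $286.88.
Feedstock cost = 140 × 25.2/1000, so $3.528.
Adding setup: 286.88 + 3.528 + 21 → 311.408 ≈ $311.41.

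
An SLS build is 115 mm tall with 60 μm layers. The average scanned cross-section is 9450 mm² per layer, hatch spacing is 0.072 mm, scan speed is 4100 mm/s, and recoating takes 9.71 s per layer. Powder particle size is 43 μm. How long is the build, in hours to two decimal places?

22.22 hours

Number of layers: 115 / 0.06 → 1917 (rounded up).
Hatch length per layer = 9450 / 0.072, so 131250 mm.
Scan time per layer = 131250 / 4100 = 32.0122 s.
Layer cycle = 32.0122 + 9.71, so 41.7222 s.
Total: 1917 × 41.7222 s = 79981.4574 s → 22.22 hours.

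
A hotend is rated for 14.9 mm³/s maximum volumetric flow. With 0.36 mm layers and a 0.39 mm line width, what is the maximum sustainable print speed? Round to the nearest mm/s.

106 mm/s

A: 0.36 × 0.39 → 0.1404 mm².
Max speed = 14.9 / 0.1404 = 106.13 ≈ 106 mm/s.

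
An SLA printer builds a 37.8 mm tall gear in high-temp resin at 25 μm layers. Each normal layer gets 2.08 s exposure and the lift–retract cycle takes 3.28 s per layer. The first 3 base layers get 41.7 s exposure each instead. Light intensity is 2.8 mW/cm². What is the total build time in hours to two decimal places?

2.28 hours

Layers = ⌈37.8/0.025⌉ = 1512.
Bottom layers = 3 × (41.7 + 3.28), so 134.94 s.
Regular layers = 1509 × (2.08 + 3.28), so 8088.24 s.
Total = 134.94 + 8088.24 = 8223.18 s = 2.28 hours.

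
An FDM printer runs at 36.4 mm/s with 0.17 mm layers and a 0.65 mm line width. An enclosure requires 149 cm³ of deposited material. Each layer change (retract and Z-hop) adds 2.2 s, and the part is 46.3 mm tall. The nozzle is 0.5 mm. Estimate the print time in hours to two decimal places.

Extrusion cross-section = 0.17 × 0.65 = 0.1105 mm².
Path length: 149000 mm³ / 0.1105 mm² → 1348416.3 mm.
Time extruding: 1348416.3 / 36.4 → 37044.4 s.
Number of layers: 46.3 / 0.17 → 273 (rounded up).
Layer-change overhead = 273 × 2.2 = 600.6 s.
Altogether 37044.4 + 600.6 = 37645 s, i.e. 10.46 hours.

10.46 hours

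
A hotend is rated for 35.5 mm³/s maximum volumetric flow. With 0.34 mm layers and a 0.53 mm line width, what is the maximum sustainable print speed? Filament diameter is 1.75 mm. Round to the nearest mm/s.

197 mm/s

Bead cross-section: 0.34 × 0.53 → 0.1802 mm².
Max speed = 35.5 / 0.1802 = 197.00 ≈ 197 mm/s.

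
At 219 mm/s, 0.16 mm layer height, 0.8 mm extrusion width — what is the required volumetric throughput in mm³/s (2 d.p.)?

28.03

A = 0.16 × 0.8, so 0.128 mm².
Volumetric flow = 219 × 0.128 = 28.03 mm³/s.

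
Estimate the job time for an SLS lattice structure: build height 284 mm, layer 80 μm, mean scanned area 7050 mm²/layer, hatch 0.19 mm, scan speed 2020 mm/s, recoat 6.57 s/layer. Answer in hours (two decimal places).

24.59 hours

Layers = ⌈284/0.08⌉ = 3550.
Scan path per layer = 7050 / 0.19, so 37105.3 mm.
Laser time per layer = 37105.3 / 2020, so 18.369 s.
Per-layer time = 18.369 + 6.57 = 24.939 s.
3550 layers × 24.939 s/layer = 88533.45 s, i.e. 24.59 hours.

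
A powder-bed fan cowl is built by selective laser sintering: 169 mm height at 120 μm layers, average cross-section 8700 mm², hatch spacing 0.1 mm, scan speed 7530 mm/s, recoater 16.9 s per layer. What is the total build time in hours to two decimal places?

11.14 hours

Layers = ⌈169/0.12⌉ = 1409.
Hatch length per layer = 8700 / 0.1 = 87000 mm.
Scan time per layer = 87000 / 7530, so 11.5538 s.
Time per layer: 11.5538 + 16.9 → 28.4538 s.
1409 layers × 28.4538 s/layer = 40091.4042 s, i.e. 11.14 hours.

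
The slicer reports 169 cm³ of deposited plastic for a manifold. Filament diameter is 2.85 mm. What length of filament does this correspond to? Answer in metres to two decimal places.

A = π r² = π × 1.425² = 6.3794 mm².
Length = 169 cm³ / 6.3794 mm² = 169000 / 6.3794 = 26491.52 mm = 26.49 m.

26.49 m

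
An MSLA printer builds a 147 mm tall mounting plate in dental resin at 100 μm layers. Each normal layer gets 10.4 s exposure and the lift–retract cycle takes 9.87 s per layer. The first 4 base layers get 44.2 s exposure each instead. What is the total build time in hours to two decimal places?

Number of layers: 147 / 0.1 → 1470 (rounded up).
Burn-in layers: 4 × (44.2 + 9.87) → 216.28 s.
Normal layers = 1466 × (10.4 + 9.87), so 29715.82 s.
Sum: 216.28 + 29715.82 = 29932.1 s → 8.31 hours.

8.31 hours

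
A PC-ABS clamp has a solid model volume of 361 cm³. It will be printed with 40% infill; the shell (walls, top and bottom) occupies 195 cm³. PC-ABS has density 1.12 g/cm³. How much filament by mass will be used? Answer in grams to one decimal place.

292.8 g

Interior volume = 361 − 195 = 166 cm³.
Deposited infill: 0.40 × 166 → 66.4 cm³.
Deposited volume: 195 + 66.4 → 261.4 cm³.
Mass: 261.4 × 1.12 → 292.768 g.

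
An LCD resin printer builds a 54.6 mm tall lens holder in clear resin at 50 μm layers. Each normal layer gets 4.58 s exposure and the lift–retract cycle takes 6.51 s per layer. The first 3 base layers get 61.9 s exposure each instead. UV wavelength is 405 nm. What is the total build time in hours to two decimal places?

3.41 hours

Layer count = ceil(54.6 / 0.05) = 1092.
Burn-in layers = 3 × (61.9 + 6.51) = 205.23 s.
Regular layers: 1089 × (4.58 + 6.51) → 12077.01 s.
Sum: 205.23 + 12077.01 = 12282.24 s → 3.41 hours.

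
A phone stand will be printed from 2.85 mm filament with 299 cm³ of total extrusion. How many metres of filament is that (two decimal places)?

46.87 m

Cross-section of 2.85 mm filament: π·(2.85/2)² = 6.3794 mm².
L = 299000 mm³ / 6.3794 mm² = 46869.61 mm, i.e. 46.87 m.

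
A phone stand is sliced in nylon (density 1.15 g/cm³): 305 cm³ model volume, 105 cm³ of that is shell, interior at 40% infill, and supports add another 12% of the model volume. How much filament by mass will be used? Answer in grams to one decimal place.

254.8 g

Volume inside the shell = 305 − 105 = 200 cm³.
Infill deposited: 0.40 × 200 → 80 cm³.
Support: 0.12 × 305 → 36.6 cm³.
Total printed volume: 105 + 80 + 36.6 → 221.6 cm³.
Mass: 221.6 × 1.15 → 254.84 g.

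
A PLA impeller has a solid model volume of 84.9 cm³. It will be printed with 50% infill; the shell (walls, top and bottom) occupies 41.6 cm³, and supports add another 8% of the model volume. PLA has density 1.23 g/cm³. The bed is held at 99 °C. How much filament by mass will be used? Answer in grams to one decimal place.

Volume inside the shell = 84.9 − 41.6, so 43.3 cm³.
Infill volume = 0.50 × 43.3 = 21.65 cm³.
Support: 0.08 × 84.9 → 6.792 cm³.
Total extruded: 41.6 + 21.65 + 6.792 → 70.042 cm³.
Mass = 70.042 × 1.23, so 86.15166 g.

86.2 g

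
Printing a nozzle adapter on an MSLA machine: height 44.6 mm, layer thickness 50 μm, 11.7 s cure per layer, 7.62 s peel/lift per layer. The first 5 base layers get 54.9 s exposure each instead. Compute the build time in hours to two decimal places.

4.85 hours

Layers = ⌈44.6/0.05⌉ = 892.
Bottom layers: 5 × (54.9 + 7.62) → 312.6 s.
Regular layers = 887 × (11.7 + 7.62), so 17136.84 s.
Sum: 312.6 + 17136.84 = 17449.44 s → 4.85 hours.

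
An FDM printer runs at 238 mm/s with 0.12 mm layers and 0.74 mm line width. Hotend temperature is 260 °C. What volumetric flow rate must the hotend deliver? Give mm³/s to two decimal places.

A = 0.12 × 0.74 = 0.0888 mm².
Q = v·A = 238 × 0.0888 = 21.13 mm³/s.

21.13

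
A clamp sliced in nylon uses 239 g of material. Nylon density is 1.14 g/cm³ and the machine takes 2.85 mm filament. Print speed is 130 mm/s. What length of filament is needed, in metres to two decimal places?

Volume = 239 g / 1.14 g·cm⁻³ = 209.6491 cm³ = 209649.1 mm³.
A = π r² = π × 1.425² = 6.3794 mm².
Length = 209649.1 / 6.3794 = 32863.45 mm = 32.86 m.

32.86 m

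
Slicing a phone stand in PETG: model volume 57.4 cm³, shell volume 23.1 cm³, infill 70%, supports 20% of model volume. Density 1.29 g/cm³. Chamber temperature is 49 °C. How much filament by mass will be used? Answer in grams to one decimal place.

75.6 g

Interior volume: 57.4 − 23.1 → 34.3 cm³.
Deposited infill = 0.70 × 34.3 = 24.01 cm³.
Support = 0.20 × 57.4 = 11.48 cm³.
Total extruded = 23.1 + 24.01 + 11.48 = 58.59 cm³.
Mass = 58.59 × 1.29, so 75.5811 g.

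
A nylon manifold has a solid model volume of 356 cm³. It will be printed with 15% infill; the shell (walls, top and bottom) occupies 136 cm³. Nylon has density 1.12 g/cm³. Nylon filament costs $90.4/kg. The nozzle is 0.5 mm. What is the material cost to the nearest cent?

$17.11

Interior volume: 356 − 136 → 220 cm³.
Infill volume = 0.15 × 220 = 33 cm³.
Total extruded: 136 + 33 → 169 cm³.
Mass = 169 × 1.12, so 189.28 g.
At $90.4/kg: 189.28/1000 × 90.4 = $17.11.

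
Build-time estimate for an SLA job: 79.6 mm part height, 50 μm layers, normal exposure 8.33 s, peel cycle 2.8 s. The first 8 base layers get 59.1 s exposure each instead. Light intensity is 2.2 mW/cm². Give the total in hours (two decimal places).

Layer count = ceil(79.6 / 0.05) = 1592.
Burn-in layers = 8 × (59.1 + 2.8), so 495.2 s.
Normal layers: 1584 × (8.33 + 2.8) → 17629.92 s.
Sum: 495.2 + 17629.92 = 18125.12 s → 5.03 hours.

5.03 hours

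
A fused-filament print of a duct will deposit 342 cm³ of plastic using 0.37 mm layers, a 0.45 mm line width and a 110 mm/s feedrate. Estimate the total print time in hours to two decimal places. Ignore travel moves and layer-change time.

Line area = 0.37 × 0.45, so 0.1665 mm².
Path length: 342000 mm³ / 0.1665 mm² → 2054054.1 mm.
Extrusion time = 2054054.1 / 110 = 18673.2 s.
18673.2 s = 5.19 hours.

5.19 hours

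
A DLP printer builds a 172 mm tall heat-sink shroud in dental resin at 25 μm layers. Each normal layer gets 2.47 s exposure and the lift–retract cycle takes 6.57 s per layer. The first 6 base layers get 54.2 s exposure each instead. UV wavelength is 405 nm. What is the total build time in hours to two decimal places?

Number of layers: 172 / 0.025 → 6880 (rounded up).
Bottom layers: 6 × (54.2 + 6.57) → 364.62 s.
Regular layers = 6874 × (2.47 + 6.57) = 62140.96 s.
Total = 364.62 + 62140.96 = 62505.58 s = 17.36 hours.

17.36 hours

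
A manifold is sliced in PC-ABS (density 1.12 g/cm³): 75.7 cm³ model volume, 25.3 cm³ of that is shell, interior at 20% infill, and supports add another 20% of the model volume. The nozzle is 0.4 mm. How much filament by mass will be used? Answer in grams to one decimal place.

56.6 g

Infill region = 75.7 − 25.3 = 50.4 cm³.
Infill volume: 0.20 × 50.4 → 10.08 cm³.
Support: 0.20 × 75.7 → 15.14 cm³.
Deposited volume: 25.3 + 10.08 + 15.14 → 50.52 cm³.
Mass = 50.52 × 1.12, so 56.5824 g.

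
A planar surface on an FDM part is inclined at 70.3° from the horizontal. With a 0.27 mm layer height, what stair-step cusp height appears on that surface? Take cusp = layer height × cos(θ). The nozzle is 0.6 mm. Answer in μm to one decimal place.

91.0 μm

cos(70.3°) = 0.3371, so cusp = 0.27 × 0.3371 = 0.091017 mm → 91.0 μm.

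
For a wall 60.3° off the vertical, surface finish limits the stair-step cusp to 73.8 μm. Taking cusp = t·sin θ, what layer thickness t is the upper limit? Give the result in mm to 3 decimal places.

sin(60.3°) = 0.8686; t_max = 0.0738/0.8686 = 0.085 mm.

0.085 mm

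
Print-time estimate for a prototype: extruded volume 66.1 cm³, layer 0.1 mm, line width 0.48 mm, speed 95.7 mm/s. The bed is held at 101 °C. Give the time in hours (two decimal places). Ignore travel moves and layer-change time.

Line area = 0.1 × 0.48, so 0.048 mm².
Toolpath length = 66.1 cm³ / 0.048 mm² = 66100 / 0.048 = 1377083.3 mm.
Print-move time = 1377083.3 / 95.7, so 14389.6 s.
Converting: 14389.6 s = 4.00 hours.

4.00 hours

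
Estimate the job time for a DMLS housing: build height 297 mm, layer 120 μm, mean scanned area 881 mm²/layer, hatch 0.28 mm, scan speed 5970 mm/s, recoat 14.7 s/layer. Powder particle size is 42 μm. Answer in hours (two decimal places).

Number of layers: 297 / 0.12 → 2475 (rounded up).
Hatch length per layer = 881 / 0.28 = 3146.4 mm.
Laser time per layer = 3146.4 / 5970, so 0.527 s.
Layer cycle = 0.527 + 14.7 = 15.227 s.
Total: 2475 × 15.227 s = 37686.825 s → 10.47 hours.

10.47 hours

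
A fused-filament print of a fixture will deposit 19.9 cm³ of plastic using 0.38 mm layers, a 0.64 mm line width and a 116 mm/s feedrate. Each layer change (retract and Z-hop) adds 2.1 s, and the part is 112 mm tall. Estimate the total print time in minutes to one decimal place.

Bead cross-section = 0.38 × 0.64 = 0.2432 mm².
Path length: 19900 mm³ / 0.2432 mm² → 81825.7 mm.
Print-move time: 81825.7 / 116 → 705.4 s.
Layers = ⌈112/0.38⌉ = 295.
Z-hop total: 295 × 2.1 → 619.5 s.
Altogether 705.4 + 619.5 = 1324.9 s, i.e. 22.1 minutes.

22.1 minutes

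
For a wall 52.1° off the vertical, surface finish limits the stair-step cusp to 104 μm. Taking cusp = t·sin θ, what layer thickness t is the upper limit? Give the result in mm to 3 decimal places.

t = h_c / sin θ = 0.104 / 0.7891 = 0.132 mm.

0.132 mm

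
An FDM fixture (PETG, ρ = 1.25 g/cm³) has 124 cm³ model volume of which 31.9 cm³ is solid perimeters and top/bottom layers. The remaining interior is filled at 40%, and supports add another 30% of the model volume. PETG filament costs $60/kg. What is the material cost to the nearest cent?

$7.95

Interior volume = 124 − 31.9, so 92.1 cm³.
Infill volume = 0.40 × 92.1, so 36.84 cm³.
Support: 0.30 × 124 → 37.2 cm³.
Total printed volume = 31.9 + 36.84 + 37.2 = 105.94 cm³.
Mass: 105.94 × 1.25 → 132.425 g.
At $60/kg: 132.425/1000 × 60 = $7.95.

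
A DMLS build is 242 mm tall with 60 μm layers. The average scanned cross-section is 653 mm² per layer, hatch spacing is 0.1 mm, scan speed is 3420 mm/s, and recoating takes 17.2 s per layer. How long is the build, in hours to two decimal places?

Layers = ⌈242/0.06⌉ = 4034.
Hatch length per layer = 653 / 0.1, so 6530 mm.
Scan time per layer = 6530 / 3420 = 1.9094 s.
Time per layer = 1.9094 + 17.2, so 19.1094 s.
4034 layers × 19.1094 s/layer = 77087.3196 s, i.e. 21.41 hours.

21.41 hours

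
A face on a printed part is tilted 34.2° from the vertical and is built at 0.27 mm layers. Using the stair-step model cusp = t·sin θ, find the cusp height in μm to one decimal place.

151.8 μm

Cusp = layer height × sin(34.2°) = 0.27 × 0.5621 = 0.151767 mm = 151.8 μm.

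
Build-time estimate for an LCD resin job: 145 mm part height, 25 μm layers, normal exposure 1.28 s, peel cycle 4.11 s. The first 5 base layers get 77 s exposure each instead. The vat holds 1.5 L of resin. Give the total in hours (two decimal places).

8.79 hours

Layer count = ceil(145 / 0.025) = 5800.
Base layers = 5 × (77 + 4.11) = 405.55 s.
Regular layers = 5795 × (1.28 + 4.11), so 31235.05 s.
Sum: 405.55 + 31235.05 = 31640.6 s → 8.79 hours.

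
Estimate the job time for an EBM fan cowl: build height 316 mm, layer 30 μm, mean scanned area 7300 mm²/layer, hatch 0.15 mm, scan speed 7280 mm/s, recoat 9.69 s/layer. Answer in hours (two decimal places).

47.92 hours

Number of layers: 316 / 0.03 → 10534 (rounded up).
Hatch length per layer = 7300 / 0.15 = 48666.7 mm.
Beam time per layer: 48666.7 / 7280 → 6.685 s.
Per-layer time: 6.685 + 9.69 → 16.375 s.
10534 layers × 16.375 s/layer = 172494.25 s, i.e. 47.92 hours.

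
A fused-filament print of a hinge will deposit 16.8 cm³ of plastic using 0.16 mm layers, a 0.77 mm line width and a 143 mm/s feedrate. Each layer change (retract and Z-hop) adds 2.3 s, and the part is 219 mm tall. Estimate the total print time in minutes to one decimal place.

Extrusion cross-section = 0.16 × 0.77, so 0.1232 mm².
Toolpath length = 16.8 cm³ / 0.1232 mm² = 16800 / 0.1232 = 136363.6 mm.
Print-move time = 136363.6 / 143, so 953.6 s.
Layers = ⌈219/0.16⌉ = 1369.
Z-hop total = 1369 × 2.3, so 3148.7 s.
Altogether 953.6 + 3148.7 = 4102.3 s, i.e. 68.4 minutes.

68.4 minutes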